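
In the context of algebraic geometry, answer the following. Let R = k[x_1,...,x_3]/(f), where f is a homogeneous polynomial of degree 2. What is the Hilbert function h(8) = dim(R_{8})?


For R = k[x_1,...,x_n]/(f) with f homogeneous of degree e:
The Hilbert series is (1 - t^e)/(1 - t)^n.
So h(d) = C(d+n-1, n-1) - C(d-e+n-1, n-1) for d >= e.
With n=3, e=2, d=8:
C(8+3-1, 3-1) = C(10, 2) = 45
C(8-2+3-1, 3-1) = C(8, 2) = 28
h(8) = 45 - 28 = 17

17


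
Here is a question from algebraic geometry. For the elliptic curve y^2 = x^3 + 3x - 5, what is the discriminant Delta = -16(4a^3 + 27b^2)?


Compute each component:
4a^3 = 4*3^3 = 4*27 = 108
27b^2 = 27*(-5)^2 = 27*25 = 675
4a^3 + 27b^2 = 108 + 675 = 783
Delta = -16*783 = -12528

-12528


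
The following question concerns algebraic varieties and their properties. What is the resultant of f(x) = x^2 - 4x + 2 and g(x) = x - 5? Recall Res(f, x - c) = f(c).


For Res(f, x - c), we evaluate f at x = c.
f(5) = 5^2 - 4*5 + 2
= 25 - 20 + 2
= 5 + 2 = 7
Res(f, g) = 7

7


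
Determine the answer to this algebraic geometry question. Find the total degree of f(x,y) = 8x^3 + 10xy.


Examine each term for its total degree (sum of exponents).
  Term '8x^3' has total degree 3+0 = 3.
  Term '10xy' has total degree 1+1 = 2.
The maximum total degree among all terms is 3.

3


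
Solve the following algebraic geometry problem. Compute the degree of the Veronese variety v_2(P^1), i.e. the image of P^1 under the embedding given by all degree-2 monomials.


The Veronese variety v_2(P^1) has degree d^r.
d^r = 2^1 = 2

2


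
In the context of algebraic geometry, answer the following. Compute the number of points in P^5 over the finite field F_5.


P^5(F_5) has (q^(n+1) - 1)/(q - 1) points.
= 5^5 + 5^4 + 5^3 + 5^2 + 5^1 + 5^0
= 3125 + 625 + 125 + 25 + 5 + 1
= 3906

3906


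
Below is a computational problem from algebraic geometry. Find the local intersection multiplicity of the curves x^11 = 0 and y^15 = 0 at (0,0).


The intersection multiplicity of V(x^a) and V(y^b) at the origin is:
I(O; V(x^11), V(y^15)) = dim_k(k[x,y]/(x^11, y^15))
A basis for k[x,y]/(x^11, y^15) is the set of monomials x^i * y^j
where 0 <= i < 11 and 0 <= j < 15.
The number of such monomials is 11 * 15 = 165

165


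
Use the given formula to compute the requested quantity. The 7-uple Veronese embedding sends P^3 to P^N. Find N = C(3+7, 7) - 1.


The Veronese embedding v_d: P^n -> P^N maps each point to all
degree-d monomials in n+1 homogeneous coordinates.
N = C(n+d, d) - 1
N = C(3+7, 7) - 1
N = C(10, 7) - 1
C(10, 7) = 120
N = 120 - 1 = 119

119


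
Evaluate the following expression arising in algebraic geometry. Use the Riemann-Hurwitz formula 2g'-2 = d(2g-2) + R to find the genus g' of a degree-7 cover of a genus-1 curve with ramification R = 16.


Riemann-Hurwitz formula: 2g' - 2 = d(2g - 2) + R
Given: d = 7, g = 1, R = 16
2g' - 2 = 7*(2*1 - 2) + 16
2g' - 2 = 7*0 + 16
2g' - 2 = 0 + 16 = 16
2g' = 18
g' = 9

9


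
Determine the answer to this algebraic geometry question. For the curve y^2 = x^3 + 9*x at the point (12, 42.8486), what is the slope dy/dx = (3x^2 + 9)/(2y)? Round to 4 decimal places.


Using implicit differentiation of y^2 = x^3 + 9*x:
2y * dy/dx = 3x^2 + 9
dy/dx = (3x^2 + 9)/(2y)
Numerator: 3*12^2 + 9 = 441
Denominator: 2*42.8486 = 85.6972
dy/dx = 441/85.6972 = 5.1460

5.1460


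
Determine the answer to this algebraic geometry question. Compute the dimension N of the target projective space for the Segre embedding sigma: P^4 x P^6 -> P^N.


The Segre embedding maps P^m x P^n into P^N via
all products of coordinates from each factor.
N = (m+1)(n+1) - 1
N = (4+1)(6+1) - 1
N = 5*7 - 1
N = 35 - 1 = 34

34


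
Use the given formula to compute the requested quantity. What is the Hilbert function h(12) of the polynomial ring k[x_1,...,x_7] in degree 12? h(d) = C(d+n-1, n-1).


The Hilbert function for the polynomial ring in 7 variables is:
h(d) = C(d+n-1, n-1)
h(12) = C(12+7-1, 7-1) = C(18, 6)
= 18! / (6! * 12!)
= 18564

18564


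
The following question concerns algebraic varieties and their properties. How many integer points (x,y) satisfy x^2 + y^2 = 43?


Systematically check integer values of x where x^2 <= 43.
For each valid x, check if 43 - x^2 is a perfect square.
Total integer solutions found: 0

0


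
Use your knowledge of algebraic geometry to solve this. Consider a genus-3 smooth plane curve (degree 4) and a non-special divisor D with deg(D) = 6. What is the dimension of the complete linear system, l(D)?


First, compute the genus of a smooth plane curve of degree 4:
g = (d-1)(d-2)/2 = (4-1)(4-2)/2 = 3
For a non-special divisor D (i.e., h^1(D) = 0), Riemann-Roch gives:
l(D) = deg(D) - g + 1
Since deg(D) = 6 >= 2g - 1 = 5, D is non-special.
l(D) = 6 - 3 + 1 = 4

4


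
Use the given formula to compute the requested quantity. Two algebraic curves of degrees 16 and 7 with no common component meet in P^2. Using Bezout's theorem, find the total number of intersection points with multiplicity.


Bezout's theorem states the intersection count equals the product of degrees.
Intersection count = 16 * 7 = 112

112


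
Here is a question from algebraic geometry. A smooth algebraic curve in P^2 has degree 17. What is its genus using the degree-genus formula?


Using the genus formula for smooth plane curves:
g = (d-1)(d-2)/2
g = (17-1)(17-2)/2
g = 16*15/2
g = 240/2 = 120

120


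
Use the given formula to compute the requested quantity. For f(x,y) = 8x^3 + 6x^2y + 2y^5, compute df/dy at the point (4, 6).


df/dy = 6*x^2 + 5*2*y^4
At (4,6): 6*4^2 + 5*2*6^4
= 96 + 12960
= 13056

13056


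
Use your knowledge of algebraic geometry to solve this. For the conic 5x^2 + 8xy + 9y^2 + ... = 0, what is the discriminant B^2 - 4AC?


The discriminant of a conic Ax^2 + Bxy + Cy^2 + ... = 0 is B^2 - 4AC.
B^2 = 8^2 = 64
4AC = 4*5*9 = 180
Discriminant = 64 - 180 = -116

-116


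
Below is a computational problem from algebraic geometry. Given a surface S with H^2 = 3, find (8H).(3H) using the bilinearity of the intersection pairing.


Using bilinearity of the intersection pairing on a surface S:
(aH).(bH) = ab * (H.H)
We have H^2 = 3.
D.E = (8H).(3H) = 8*3*3
= 24*3
= 72

72


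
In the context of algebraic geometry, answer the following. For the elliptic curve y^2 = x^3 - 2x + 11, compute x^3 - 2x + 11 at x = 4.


Compute x^3 - 2x + 11 at x = 4:
x^3 = 4^3 = 64
(-2)*x = (-2)*4 = -8
Sum: 64 - 8 + 11 = 67

67


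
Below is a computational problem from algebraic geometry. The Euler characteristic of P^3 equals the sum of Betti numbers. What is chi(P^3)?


The complex projective space P^3 has one cell in each even real dimension 0, 2, ..., 6.
The cohomology groups are H^{2k}(P^3) = Z for k = 0,...,3, and 0 otherwise.
Euler characteristic = sum of Betti numbers = 1 per even-dimensional cohomology group.
chi(P^3) = 3 + 1 = 4

4


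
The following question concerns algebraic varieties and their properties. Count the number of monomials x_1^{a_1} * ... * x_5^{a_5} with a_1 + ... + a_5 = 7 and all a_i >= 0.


The number of degree-7 monomials in 5 variables is C(d+n-1, n-1).
= C(7+5-1, 5-1) = C(11, 4)
= 330

330


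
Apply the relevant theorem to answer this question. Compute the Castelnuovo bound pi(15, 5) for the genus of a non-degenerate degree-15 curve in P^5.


Castelnuovo's bound: write d - 1 = m(r-1) + epsilon with 0 <= epsilon < r-1.
d - 1 = 15 - 1 = 14
r - 1 = 5 - 1 = 4
14 = 3*4 + 2, so m = 3, epsilon = 2
pi(d, r) = m(m-1)(r-1)/2 + m*epsilon
= 3*2*4/2 + 3*2
= 24/2 + 6
= 12 + 6 = 18

18


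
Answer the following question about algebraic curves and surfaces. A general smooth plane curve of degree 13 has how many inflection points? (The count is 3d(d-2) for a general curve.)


For a general smooth plane curve C of degree d, the inflection points are
the intersection of C with its Hessian curve, which has degree 3(d-2).
By Bezout, the total intersection number is d * 3(d-2) = 13 * 33 = 429.
For a general curve every flex is ordinary, so each contributes
multiplicity 1 to C·Hess(C), and the number of distinct inflection
points is 3d(d-2).
Inflection points = 3*13*(13-2) = 3*13*11 = 429

429


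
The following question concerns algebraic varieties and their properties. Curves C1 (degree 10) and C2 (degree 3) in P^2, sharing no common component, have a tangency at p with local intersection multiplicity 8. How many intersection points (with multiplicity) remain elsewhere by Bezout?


By Bezout's theorem, the total intersection number is d1 * d2.
Total = 10 * 3 = 30
Intersection multiplicity at p = 8
Remaining intersections = 30 - 8 = 22

22


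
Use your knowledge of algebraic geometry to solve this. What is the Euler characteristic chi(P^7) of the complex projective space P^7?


The complex projective space P^7 has one cell in each even real dimension 0, 2, ..., 14.
The cohomology groups are H^{2k}(P^7) = Z for k = 0,...,7, and 0 otherwise.
Euler characteristic = sum of Betti numbers = 1 per even-dimensional cohomology group.
chi(P^7) = 7 + 1 = 8

8


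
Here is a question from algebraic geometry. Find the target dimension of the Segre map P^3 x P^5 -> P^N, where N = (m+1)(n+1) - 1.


The Segre embedding maps P^m x P^n into P^N via
all products of coordinates from each factor.
N = (m+1)(n+1) - 1
N = (3+1)(5+1) - 1
N = 4*6 - 1
N = 24 - 1 = 23

23


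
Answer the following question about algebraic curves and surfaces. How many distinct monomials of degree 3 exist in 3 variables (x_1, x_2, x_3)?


The number of degree-3 monomials in 3 variables is C(d+n-1, n-1).
= C(3+3-1, 3-1) = C(5, 2)
= 10

10


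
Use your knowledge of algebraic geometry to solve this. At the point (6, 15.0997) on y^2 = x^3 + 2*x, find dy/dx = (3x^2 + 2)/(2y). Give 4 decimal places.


Using implicit differentiation of y^2 = x^3 + 2*x:
2y * dy/dx = 3x^2 + 2
dy/dx = (3x^2 + 2)/(2y)
Numerator: 3*6^2 + 2 = 110
Denominator: 2*15.0997 = 30.1994
dy/dx = 110/30.1994 = 3.6425

3.6425


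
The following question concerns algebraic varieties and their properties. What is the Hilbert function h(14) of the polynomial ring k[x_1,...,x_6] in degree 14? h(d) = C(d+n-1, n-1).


The Hilbert function for the polynomial ring in 6 variables is:
h(d) = C(d+n-1, n-1)
h(14) = C(14+6-1, 6-1) = C(19, 5)
= 19! / (5! * 14!)
= 11628

11628


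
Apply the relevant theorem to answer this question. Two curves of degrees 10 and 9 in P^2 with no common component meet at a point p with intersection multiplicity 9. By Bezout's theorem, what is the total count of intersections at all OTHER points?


By Bezout's theorem, the total intersection number is d1 * d2.
Total = 10 * 9 = 90
Intersection multiplicity at p = 9
Remaining intersections = 90 - 9 = 81

81


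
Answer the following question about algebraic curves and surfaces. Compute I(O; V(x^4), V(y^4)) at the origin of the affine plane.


The intersection multiplicity of V(x^a) and V(y^b) at the origin is:
I(O; V(x^4), V(y^4)) = dim_k(k[x,y]/(x^4, y^4))
A basis for k[x,y]/(x^4, y^4) is the set of monomials x^i * y^j
where 0 <= i < 4 and 0 <= j < 4.
The number of such monomials is 4 * 4 = 16

16


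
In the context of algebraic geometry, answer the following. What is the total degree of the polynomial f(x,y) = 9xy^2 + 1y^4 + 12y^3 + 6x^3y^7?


Examine each term for its total degree (sum of exponents).
  Term '9xy^2' has total degree 1+2 = 3.
  Term '1y^4' has total degree 0+4 = 4.
  Term '12y^3' has total degree 0+3 = 3.
  Term '6x^3y^7' has total degree 3+7 = 10.
The maximum total degree among all terms is 10.

10


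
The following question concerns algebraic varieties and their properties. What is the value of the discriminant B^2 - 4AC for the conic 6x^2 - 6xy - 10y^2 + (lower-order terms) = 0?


The discriminant of a conic Ax^2 + Bxy + Cy^2 + ... = 0 is B^2 - 4AC.
B^2 = (-6)^2 = 36
4AC = 4*6*(-10) = -240
Discriminant = 36 + 240 = 276

276


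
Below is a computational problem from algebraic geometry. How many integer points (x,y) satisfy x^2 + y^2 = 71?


Systematically check integer values of x where x^2 <= 71.
For each valid x, check if 71 - x^2 is a perfect square.
Total integer solutions found: 0

0


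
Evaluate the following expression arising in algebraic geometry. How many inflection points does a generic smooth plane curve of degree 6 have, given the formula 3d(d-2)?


For a general smooth plane curve C of degree d, the inflection points are
the intersection of C with its Hessian curve, which has degree 3(d-2).
By Bezout, the total intersection number is d * 3(d-2) = 6 * 12 = 72.
For a general curve every flex is ordinary, so each contributes
multiplicity 1 to C·Hess(C), and the number of distinct inflection
points is 3d(d-2).
Inflection points = 3*6*(6-2) = 3*6*4 = 72

72


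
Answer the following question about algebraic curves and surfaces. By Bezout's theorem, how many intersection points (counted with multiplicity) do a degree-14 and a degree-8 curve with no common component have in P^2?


Bezout's theorem states the intersection count equals the product of degrees.
Intersection count = 14 * 8 = 112

112


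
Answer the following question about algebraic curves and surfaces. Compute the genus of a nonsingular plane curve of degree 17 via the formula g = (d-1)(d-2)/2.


Using the genus formula for smooth plane curves:
g = (d-1)(d-2)/2
g = (17-1)(17-2)/2
g = 16*15/2
g = 240/2 = 120

120


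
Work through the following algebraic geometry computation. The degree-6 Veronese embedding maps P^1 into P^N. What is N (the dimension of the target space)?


The Veronese embedding v_d: P^n -> P^N maps each point to all
degree-d monomials in n+1 homogeneous coordinates.
N = C(n+d, d) - 1
N = C(1+6, 6) - 1
N = C(7, 6) - 1
C(7, 6) = 7
N = 7 - 1 = 6

6


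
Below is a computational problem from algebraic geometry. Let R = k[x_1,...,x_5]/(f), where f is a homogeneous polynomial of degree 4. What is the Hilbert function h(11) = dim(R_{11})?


For R = k[x_1,...,x_n]/(f) with f homogeneous of degree e:
The Hilbert series is (1 - t^e)/(1 - t)^n.
So h(d) = C(d+n-1, n-1) - C(d-e+n-1, n-1) for d >= e.
With n=5, e=4, d=11:
C(11+5-1, 5-1) = C(15, 4) = 1365
C(11-4+5-1, 5-1) = C(11, 4) = 330
h(11) = 1365 - 330 = 1035

1035


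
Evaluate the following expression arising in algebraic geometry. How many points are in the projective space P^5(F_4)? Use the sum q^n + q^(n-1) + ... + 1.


P^5(F_4) has (q^(n+1) - 1)/(q - 1) points.
= 4^5 + 4^4 + 4^3 + 4^2 + 4^1 + 4^0
= 1024 + 256 + 64 + 16 + 4 + 1
= 1365

1365


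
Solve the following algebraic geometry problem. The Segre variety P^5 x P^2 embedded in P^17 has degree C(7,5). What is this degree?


The degree of the Segre variety P^5 x P^2 is C(m+n, m).
= C(7, 5)
= 21

21


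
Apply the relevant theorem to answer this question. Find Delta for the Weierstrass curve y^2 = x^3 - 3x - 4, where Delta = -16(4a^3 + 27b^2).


Compute each component:
4a^3 = 4*(-3)^3 = 4*(-27) = -108
27b^2 = 27*(-4)^2 = 27*16 = 432
4a^3 + 27b^2 = -108 + 432 = 324
Delta = -16*324 = -5184

-5184


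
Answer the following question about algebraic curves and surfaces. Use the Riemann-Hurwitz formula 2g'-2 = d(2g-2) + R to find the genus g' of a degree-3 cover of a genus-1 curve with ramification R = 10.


Riemann-Hurwitz formula: 2g' - 2 = d(2g - 2) + R
Given: d = 3, g = 1, R = 10
2g' - 2 = 3*(2*1 - 2) + 10
2g' - 2 = 3*0 + 10
2g' - 2 = 0 + 10 = 10
2g' = 12
g' = 6

6


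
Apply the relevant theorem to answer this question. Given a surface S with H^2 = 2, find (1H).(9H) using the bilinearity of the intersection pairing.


Using bilinearity of the intersection pairing on a surface S:
(aH).(bH) = ab * (H.H)
We have H^2 = 2.
D.E = (1H).(9H) = 1*9*2
= 9*2
= 18

18


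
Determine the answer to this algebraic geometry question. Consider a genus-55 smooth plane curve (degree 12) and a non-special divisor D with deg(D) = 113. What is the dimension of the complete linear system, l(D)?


First, compute the genus of a smooth plane curve of degree 12:
g = (d-1)(d-2)/2 = (12-1)(12-2)/2 = 55
For a non-special divisor D (i.e., h^1(D) = 0), Riemann-Roch gives:
l(D) = deg(D) - g + 1
Since deg(D) = 113 >= 2g - 1 = 109, D is non-special.
l(D) = 113 - 55 + 1 = 59

59


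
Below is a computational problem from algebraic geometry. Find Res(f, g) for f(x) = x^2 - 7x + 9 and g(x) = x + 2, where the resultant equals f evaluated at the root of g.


For Res(f, x - c), we evaluate f at x = c.
f(-2) = (-2)^2 - 7*(-2) + 9
= 4 + 14 + 9
= 18 + 9 = 27
Res(f, g) = 27

27


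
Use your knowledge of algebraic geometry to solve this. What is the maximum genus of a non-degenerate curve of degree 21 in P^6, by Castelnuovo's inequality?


Castelnuovo's bound: write d - 1 = m(r-1) + epsilon with 0 <= epsilon < r-1.
d - 1 = 21 - 1 = 20
r - 1 = 6 - 1 = 5
20 = 4*5 + 0, so m = 4, epsilon = 0
pi(d, r) = m(m-1)(r-1)/2 + m*epsilon
= 4*3*5/2 + 4*0
= 60/2 + 0
= 30 + 0 = 30

30


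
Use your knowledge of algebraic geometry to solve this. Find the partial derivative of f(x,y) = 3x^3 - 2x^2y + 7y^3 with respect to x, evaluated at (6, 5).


df/dx = 3*3*x^2 + 2*(-2)*x^1*y
At (6,5): 3*3*6^2 + 2*(-2)*6^1*5
= 324 - 120
= 204

204


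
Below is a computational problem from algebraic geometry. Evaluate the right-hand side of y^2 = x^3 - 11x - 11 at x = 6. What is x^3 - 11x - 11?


Compute x^3 - 11x - 11 at x = 6:
x^3 = 6^3 = 216
(-11)*x = (-11)*6 = -66
Sum: 216 - 66 - 11 = 139

139


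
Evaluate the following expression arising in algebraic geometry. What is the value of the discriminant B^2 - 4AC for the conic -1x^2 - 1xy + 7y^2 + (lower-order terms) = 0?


The discriminant of a conic Ax^2 + Bxy + Cy^2 + ... = 0 is B^2 - 4AC.
B^2 = (-1)^2 = 1
4AC = 4*(-1)*7 = -28
Discriminant = 1 + 28 = 29

29


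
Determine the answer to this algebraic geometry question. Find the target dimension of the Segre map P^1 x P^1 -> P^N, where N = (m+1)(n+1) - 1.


The Segre embedding maps P^m x P^n into P^N via
all products of coordinates from each factor.
N = (m+1)(n+1) - 1
N = (1+1)(1+1) - 1
N = 2*2 - 1
N = 4 - 1 = 3

3


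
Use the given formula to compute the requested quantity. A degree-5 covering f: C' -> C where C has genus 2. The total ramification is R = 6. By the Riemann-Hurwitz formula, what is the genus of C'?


Riemann-Hurwitz formula: 2g' - 2 = d(2g - 2) + R
Given: d = 5, g = 2, R = 6
2g' - 2 = 5*(2*2 - 2) + 6
2g' - 2 = 5*2 + 6
2g' - 2 = 10 + 6 = 16
2g' = 18
g' = 9

9


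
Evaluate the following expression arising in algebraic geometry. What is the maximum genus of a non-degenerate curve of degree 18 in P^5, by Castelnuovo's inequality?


Castelnuovo's bound: write d - 1 = m(r-1) + epsilon with 0 <= epsilon < r-1.
d - 1 = 18 - 1 = 17
r - 1 = 5 - 1 = 4
17 = 4*4 + 1, so m = 4, epsilon = 1
pi(d, r) = m(m-1)(r-1)/2 + m*epsilon
= 4*3*4/2 + 4*1
= 48/2 + 4
= 24 + 4 = 28

28


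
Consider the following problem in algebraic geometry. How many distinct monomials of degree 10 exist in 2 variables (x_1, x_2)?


The number of degree-10 monomials in 2 variables is C(d+n-1, n-1).
= C(10+2-1, 2-1) = C(11, 1)
= 11

11


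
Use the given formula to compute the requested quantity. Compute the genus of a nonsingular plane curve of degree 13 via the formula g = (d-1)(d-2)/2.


Using the genus formula for smooth plane curves:
g = (d-1)(d-2)/2
g = (13-1)(13-2)/2
g = 12*11/2
g = 132/2 = 66

66


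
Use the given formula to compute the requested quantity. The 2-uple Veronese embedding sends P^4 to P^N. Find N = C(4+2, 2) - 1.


The Veronese embedding v_d: P^n -> P^N maps each point to all
degree-d monomials in n+1 homogeneous coordinates.
N = C(n+d, d) - 1
N = C(4+2, 2) - 1
N = C(6, 2) - 1
C(6, 2) = 15
N = 15 - 1 = 14

14


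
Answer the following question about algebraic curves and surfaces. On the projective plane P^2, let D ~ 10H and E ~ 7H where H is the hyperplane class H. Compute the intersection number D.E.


Using bilinearity of the intersection pairing on the projective plane P^2:
(aH).(bH) = ab * (H.H)
We have H^2 = 1 (Bezout).
D.E = (10H).(7H) = 10*7*1
= 70*1
= 70

70


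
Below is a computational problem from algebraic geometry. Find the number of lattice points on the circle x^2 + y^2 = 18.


Systematically check integer values of x where x^2 <= 18.
For each valid x, check if 18 - x^2 is a perfect square.
x=3: 18 - 9 = 9, sqrt = 3 (valid)
Total integer solutions found: 4

4


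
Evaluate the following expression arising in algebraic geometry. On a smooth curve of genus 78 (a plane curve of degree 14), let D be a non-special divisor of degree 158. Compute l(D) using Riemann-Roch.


First, compute the genus of a smooth plane curve of degree 14:
g = (d-1)(d-2)/2 = (14-1)(14-2)/2 = 78
For a non-special divisor D (i.e., h^1(D) = 0), Riemann-Roch gives:
l(D) = deg(D) - g + 1
Since deg(D) = 158 >= 2g - 1 = 155, D is non-special.
l(D) = 158 - 78 + 1 = 81

81


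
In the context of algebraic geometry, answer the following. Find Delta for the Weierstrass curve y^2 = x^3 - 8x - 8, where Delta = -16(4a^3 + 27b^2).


Compute each component:
4a^3 = 4*(-8)^3 = 4*(-512) = -2048
27b^2 = 27*(-8)^2 = 27*64 = 1728
4a^3 + 27b^2 = -2048 + 1728 = -320
Delta = -16*(-320) = 5120

5120


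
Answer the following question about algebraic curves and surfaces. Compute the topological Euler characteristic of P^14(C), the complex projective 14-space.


The complex projective space P^14 has one cell in each even real dimension 0, 2, ..., 28.
The cohomology groups are H^{2k}(P^14) = Z for k = 0,...,14, and 0 otherwise.
Euler characteristic = sum of Betti numbers = 1 per even-dimensional cohomology group.
chi(P^14) = 14 + 1 = 15

15


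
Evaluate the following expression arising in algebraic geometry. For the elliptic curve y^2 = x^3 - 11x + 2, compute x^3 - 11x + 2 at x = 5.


Compute x^3 - 11x + 2 at x = 5:
x^3 = 5^3 = 125
(-11)*x = (-11)*5 = -55
Sum: 125 - 55 + 2 = 72

72


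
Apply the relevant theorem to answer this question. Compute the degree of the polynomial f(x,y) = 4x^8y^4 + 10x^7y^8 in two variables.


Examine each term for its total degree (sum of exponents).
  Term '4x^8y^4' has total degree 8+4 = 12.
  Term '10x^7y^8' has total degree 7+8 = 15.
The maximum total degree among all terms is 15.

15


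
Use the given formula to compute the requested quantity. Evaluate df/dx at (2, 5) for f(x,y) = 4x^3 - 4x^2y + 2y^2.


df/dx = 3*4*x^2 + 2*(-4)*x^1*y
At (2,5): 3*4*2^2 + 2*(-4)*2^1*5
= 48 - 80
= -32

-32


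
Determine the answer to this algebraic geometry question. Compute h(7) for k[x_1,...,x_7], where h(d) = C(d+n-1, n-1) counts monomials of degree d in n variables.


The Hilbert function for the polynomial ring in 7 variables is:
h(d) = C(d+n-1, n-1)
h(7) = C(7+7-1, 7-1) = C(13, 6)
= 13! / (6! * 7!)
= 1716

1716


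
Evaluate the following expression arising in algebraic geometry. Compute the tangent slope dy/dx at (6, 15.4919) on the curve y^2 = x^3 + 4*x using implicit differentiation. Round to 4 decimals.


Using implicit differentiation of y^2 = x^3 + 4*x:
2y * dy/dx = 3x^2 + 4
dy/dx = (3x^2 + 4)/(2y)
Numerator: 3*6^2 + 4 = 112
Denominator: 2*15.4919 = 30.9838
dy/dx = 112/30.9838 = 3.6148

3.6148


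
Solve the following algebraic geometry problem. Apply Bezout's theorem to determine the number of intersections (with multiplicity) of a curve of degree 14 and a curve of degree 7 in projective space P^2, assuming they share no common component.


Bezout's theorem states the intersection count equals the product of degrees.
Intersection count = 14 * 7 = 98

98


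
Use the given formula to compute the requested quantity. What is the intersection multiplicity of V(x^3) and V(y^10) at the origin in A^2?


The intersection multiplicity of V(x^a) and V(y^b) at the origin is:
I(O; V(x^3), V(y^10)) = dim_k(k[x,y]/(x^3, y^10))
A basis for k[x,y]/(x^3, y^10) is the set of monomials x^i * y^j
where 0 <= i < 3 and 0 <= j < 10.
The number of such monomials is 3 * 10 = 30

30


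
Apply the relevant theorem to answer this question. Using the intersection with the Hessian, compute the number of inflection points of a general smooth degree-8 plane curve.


For a general smooth plane curve C of degree d, the inflection points are
the intersection of C with its Hessian curve, which has degree 3(d-2).
By Bezout, the total intersection number is d * 3(d-2) = 8 * 18 = 144.
For a general curve every flex is ordinary, so each contributes
multiplicity 1 to C·Hess(C), and the number of distinct inflection
points is 3d(d-2).
Inflection points = 3*8*(8-2) = 3*8*6 = 144

144


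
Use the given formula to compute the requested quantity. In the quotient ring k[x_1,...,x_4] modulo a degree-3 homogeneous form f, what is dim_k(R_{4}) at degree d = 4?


For R = k[x_1,...,x_n]/(f) with f homogeneous of degree e:
The Hilbert series is (1 - t^e)/(1 - t)^n.
So h(d) = C(d+n-1, n-1) - C(d-e+n-1, n-1) for d >= e.
With n=4, e=3, d=4:
C(4+4-1, 4-1) = C(7, 3) = 35
C(4-3+4-1, 4-1) = C(4, 3) = 4
h(4) = 35 - 4 = 31

31


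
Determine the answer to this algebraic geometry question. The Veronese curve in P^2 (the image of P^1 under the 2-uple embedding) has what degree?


The rational normal curve in P^2 is the image of P^1 under the 2-uple Veronese.
A general hyperplane in P^2 pulls back to a degree-2 form on P^1, which has 2 zeros,
so the curve meets a general hyperplane in 2 points. Degree = 2.

2


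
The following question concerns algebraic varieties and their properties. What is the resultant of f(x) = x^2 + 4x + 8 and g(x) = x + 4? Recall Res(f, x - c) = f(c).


For Res(f, x - c), we evaluate f at x = c.
f(-4) = (-4)^2 + 4*(-4) + 8
= 16 - 16 + 8
= 0 + 8 = 8
Res(f, g) = 8

8


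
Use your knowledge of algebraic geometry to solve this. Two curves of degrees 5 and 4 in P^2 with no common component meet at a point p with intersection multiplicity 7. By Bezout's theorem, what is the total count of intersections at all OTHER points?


By Bezout's theorem, the total intersection number is d1 * d2.
Total = 5 * 4 = 20
Intersection multiplicity at p = 7
Remaining intersections = 20 - 7 = 13

13


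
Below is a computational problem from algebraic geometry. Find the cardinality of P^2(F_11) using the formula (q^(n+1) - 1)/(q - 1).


P^2(F_11) has (q^(n+1) - 1)/(q - 1) points.
= 11^2 + 11^1 + 11^0
= 121 + 11 + 1
= 133

133


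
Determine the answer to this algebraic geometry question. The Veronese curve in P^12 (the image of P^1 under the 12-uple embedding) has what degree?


The rational normal curve in P^12 is the image of P^1 under the 12-uple Veronese.
A general hyperplane in P^12 pulls back to a degree-12 form on P^1, which has 12 zeros,
so the curve meets a general hyperplane in 12 points. Degree = 12.

12


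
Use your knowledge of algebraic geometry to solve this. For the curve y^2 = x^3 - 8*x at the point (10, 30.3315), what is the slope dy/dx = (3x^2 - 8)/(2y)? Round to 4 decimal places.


Using implicit differentiation of y^2 = x^3 - 8*x:
2y * dy/dx = 3x^2 - 8
dy/dx = (3x^2 - 8)/(2y)
Numerator: 3*10^2 - 8 = 292
Denominator: 2*30.3315 = 60.663
dy/dx = 292/60.663 = 4.8135

4.8135


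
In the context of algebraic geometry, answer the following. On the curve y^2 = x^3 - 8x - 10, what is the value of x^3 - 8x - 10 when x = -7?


Compute x^3 - 8x - 10 at x = -7:
x^3 = (-7)^3 = -343
(-8)*x = (-8)*(-7) = 56
Sum: -343 + 56 - 10 = -297

-297


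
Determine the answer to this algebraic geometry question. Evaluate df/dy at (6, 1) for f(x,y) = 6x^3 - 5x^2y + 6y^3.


df/dy = (-5)*x^2 + 3*6*y^2
At (6,1): (-5)*6^2 + 3*6*1^2
= -180 + 18
= -162

-162


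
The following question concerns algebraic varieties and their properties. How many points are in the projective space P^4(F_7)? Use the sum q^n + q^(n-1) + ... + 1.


P^4(F_7) has (q^(n+1) - 1)/(q - 1) points.
= 7^4 + 7^3 + 7^2 + 7^1 + 7^0
= 2401 + 343 + 49 + 7 + 1
= 2801

2801


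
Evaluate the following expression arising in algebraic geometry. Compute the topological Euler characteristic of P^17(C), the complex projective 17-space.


The complex projective space P^17 has one cell in each even real dimension 0, 2, ..., 34.
The cohomology groups are H^{2k}(P^17) = Z for k = 0,...,17, and 0 otherwise.
Euler characteristic = sum of Betti numbers = 1 per even-dimensional cohomology group.
chi(P^17) = 17 + 1 = 18

18


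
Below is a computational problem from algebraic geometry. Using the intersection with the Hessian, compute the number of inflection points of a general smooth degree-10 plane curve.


For a general smooth plane curve C of degree d, the inflection points are
the intersection of C with its Hessian curve, which has degree 3(d-2).
By Bezout, the total intersection number is d * 3(d-2) = 10 * 24 = 240.
For a general curve every flex is ordinary, so each contributes
multiplicity 1 to C·Hess(C), and the number of distinct inflection
points is 3d(d-2).
Inflection points = 3*10*(10-2) = 3*10*8 = 240

240


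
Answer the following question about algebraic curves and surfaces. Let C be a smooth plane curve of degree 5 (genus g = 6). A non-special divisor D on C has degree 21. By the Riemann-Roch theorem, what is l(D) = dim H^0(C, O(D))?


First, compute the genus of a smooth plane curve of degree 5:
g = (d-1)(d-2)/2 = (5-1)(5-2)/2 = 6
For a non-special divisor D (i.e., h^1(D) = 0), Riemann-Roch gives:
l(D) = deg(D) - g + 1
Since deg(D) = 21 >= 2g - 1 = 11, D is non-special.
l(D) = 21 - 6 + 1 = 16

16


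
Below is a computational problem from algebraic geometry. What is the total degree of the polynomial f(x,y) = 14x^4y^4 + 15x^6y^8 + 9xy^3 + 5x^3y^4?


Examine each term for its total degree (sum of exponents).
  Term '14x^4y^4' has total degree 4+4 = 8.
  Term '15x^6y^8' has total degree 6+8 = 14.
  Term '9xy^3' has total degree 1+3 = 4.
  Term '5x^3y^4' has total degree 3+4 = 7.
The maximum total degree among all terms is 14.

14


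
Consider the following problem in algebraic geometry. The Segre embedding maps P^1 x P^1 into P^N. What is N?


The Segre embedding maps P^m x P^n into P^N via
all products of coordinates from each factor.
N = (m+1)(n+1) - 1
N = (1+1)(1+1) - 1
N = 2*2 - 1
N = 4 - 1 = 3

3


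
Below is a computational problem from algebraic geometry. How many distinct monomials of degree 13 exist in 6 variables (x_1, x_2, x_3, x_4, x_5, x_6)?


The number of degree-13 monomials in 6 variables is C(d+n-1, n-1).
= C(13+6-1, 6-1) = C(18, 5)
= 8568

8568


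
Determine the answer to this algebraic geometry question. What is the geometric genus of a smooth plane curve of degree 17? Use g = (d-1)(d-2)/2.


Using the genus formula for smooth plane curves:
g = (d-1)(d-2)/2
g = (17-1)(17-2)/2
g = 16*15/2
g = 240/2 = 120

120


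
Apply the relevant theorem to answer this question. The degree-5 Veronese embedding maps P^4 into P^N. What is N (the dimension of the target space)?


The Veronese embedding v_d: P^n -> P^N maps each point to all
degree-d monomials in n+1 homogeneous coordinates.
N = C(n+d, d) - 1
N = C(4+5, 5) - 1
N = C(9, 5) - 1
C(9, 5) = 126
N = 126 - 1 = 125

125


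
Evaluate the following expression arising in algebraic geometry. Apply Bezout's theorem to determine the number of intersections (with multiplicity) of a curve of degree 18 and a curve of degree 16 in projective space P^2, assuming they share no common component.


Bezout's theorem states the intersection count equals the product of degrees.
Intersection count = 18 * 16 = 288

288


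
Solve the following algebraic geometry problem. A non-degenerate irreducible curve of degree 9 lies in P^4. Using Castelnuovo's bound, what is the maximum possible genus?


Castelnuovo's bound: write d - 1 = m(r-1) + epsilon with 0 <= epsilon < r-1.
d - 1 = 9 - 1 = 8
r - 1 = 4 - 1 = 3
8 = 2*3 + 2, so m = 2, epsilon = 2
pi(d, r) = m(m-1)(r-1)/2 + m*epsilon
= 2*1*3/2 + 2*2
= 6/2 + 4
= 3 + 4 = 7

7


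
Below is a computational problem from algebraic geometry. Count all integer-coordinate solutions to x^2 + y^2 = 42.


Systematically check integer values of x where x^2 <= 42.
For each valid x, check if 42 - x^2 is a perfect square.
Total integer solutions found: 0

0


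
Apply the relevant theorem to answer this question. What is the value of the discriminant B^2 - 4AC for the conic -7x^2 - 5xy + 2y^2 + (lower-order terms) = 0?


The discriminant of a conic Ax^2 + Bxy + Cy^2 + ... = 0 is B^2 - 4AC.
B^2 = (-5)^2 = 25
4AC = 4*(-7)*2 = -56
Discriminant = 25 + 56 = 81

81


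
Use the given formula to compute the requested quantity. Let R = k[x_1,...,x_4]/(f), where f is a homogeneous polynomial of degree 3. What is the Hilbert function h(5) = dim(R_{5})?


For R = k[x_1,...,x_n]/(f) with f homogeneous of degree e:
The Hilbert series is (1 - t^e)/(1 - t)^n.
So h(d) = C(d+n-1, n-1) - C(d-e+n-1, n-1) for d >= e.
With n=4, e=3, d=5:
C(5+4-1, 4-1) = C(8, 3) = 56
C(5-3+4-1, 4-1) = C(5, 3) = 10
h(5) = 56 - 10 = 46

46


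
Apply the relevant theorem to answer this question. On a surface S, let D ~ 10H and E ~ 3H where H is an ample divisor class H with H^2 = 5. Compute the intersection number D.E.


Using bilinearity of the intersection pairing on a surface S:
(aH).(bH) = ab * (H.H)
We have H^2 = 5.
D.E = (10H).(3H) = 10*3*5
= 30*5
= 150

150


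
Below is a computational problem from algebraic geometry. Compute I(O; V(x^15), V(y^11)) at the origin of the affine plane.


The intersection multiplicity of V(x^a) and V(y^b) at the origin is:
I(O; V(x^15), V(y^11)) = dim_k(k[x,y]/(x^15, y^11))
A basis for k[x,y]/(x^15, y^11) is the set of monomials x^i * y^j
where 0 <= i < 15 and 0 <= j < 11.
The number of such monomials is 15 * 11 = 165

165


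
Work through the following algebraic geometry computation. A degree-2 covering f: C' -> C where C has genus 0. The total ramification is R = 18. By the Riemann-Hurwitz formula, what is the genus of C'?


Riemann-Hurwitz formula: 2g' - 2 = d(2g - 2) + R
Given: d = 2, g = 0, R = 18
2g' - 2 = 2*(2*0 - 2) + 18
2g' - 2 = 2*(-2) + 18
2g' - 2 = -4 + 18 = 14
2g' = 16
g' = 8

8


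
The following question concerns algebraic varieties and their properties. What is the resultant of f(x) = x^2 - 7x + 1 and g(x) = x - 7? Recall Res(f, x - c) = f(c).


For Res(f, x - c), we evaluate f at x = c.
f(7) = 7^2 - 7*7 + 1
= 49 - 49 + 1
= 0 + 1 = 1
Res(f, g) = 1

1


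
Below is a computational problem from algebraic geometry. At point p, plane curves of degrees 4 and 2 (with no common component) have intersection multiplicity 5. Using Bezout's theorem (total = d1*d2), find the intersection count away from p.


By Bezout's theorem, the total intersection number is d1 * d2.
Total = 4 * 2 = 8
Intersection multiplicity at p = 5
Remaining intersections = 8 - 5 = 3

3


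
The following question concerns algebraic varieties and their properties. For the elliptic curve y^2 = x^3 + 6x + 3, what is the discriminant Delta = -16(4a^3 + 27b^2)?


Compute each component:
4a^3 = 4*6^3 = 4*216 = 864
27b^2 = 27*3^2 = 27*9 = 243
4a^3 + 27b^2 = 864 + 243 = 1107
Delta = -16*1107 = -17712

-17712


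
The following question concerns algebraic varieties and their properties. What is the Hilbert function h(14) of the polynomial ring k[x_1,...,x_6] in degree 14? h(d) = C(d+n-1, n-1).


The Hilbert function for the polynomial ring in 6 variables is:
h(d) = C(d+n-1, n-1)
h(14) = C(14+6-1, 6-1) = C(19, 5)
= 19! / (5! * 14!)
= 11628

11628


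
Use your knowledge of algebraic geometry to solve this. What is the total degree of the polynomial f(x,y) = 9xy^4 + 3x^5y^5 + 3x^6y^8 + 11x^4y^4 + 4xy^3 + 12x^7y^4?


Examine each term for its total degree (sum of exponents).
  Term '9xy^4' has total degree 1+4 = 5.
  Term '3x^5y^5' has total degree 5+5 = 10.
  Term '3x^6y^8' has total degree 6+8 = 14.
  Term '11x^4y^4' has total degree 4+4 = 8.
  Term '4xy^3' has total degree 1+3 = 4.
  Term '12x^7y^4' has total degree 7+4 = 11.
The maximum total degree among all terms is 14.

14


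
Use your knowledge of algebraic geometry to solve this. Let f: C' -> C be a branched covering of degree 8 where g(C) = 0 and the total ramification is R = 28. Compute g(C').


Riemann-Hurwitz formula: 2g' - 2 = d(2g - 2) + R
Given: d = 8, g = 0, R = 28
2g' - 2 = 8*(2*0 - 2) + 28
2g' - 2 = 8*(-2) + 28
2g' - 2 = -16 + 28 = 12
2g' = 14
g' = 7

7


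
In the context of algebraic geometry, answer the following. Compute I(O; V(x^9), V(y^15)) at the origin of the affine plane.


The intersection multiplicity of V(x^a) and V(y^b) at the origin is:
I(O; V(x^9), V(y^15)) = dim_k(k[x,y]/(x^9, y^15))
A basis for k[x,y]/(x^9, y^15) is the set of monomials x^i * y^j
where 0 <= i < 9 and 0 <= j < 15.
The number of such monomials is 9 * 15 = 135

135


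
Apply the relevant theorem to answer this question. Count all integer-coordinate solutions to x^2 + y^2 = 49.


Systematically check integer values of x where x^2 <= 49.
For each valid x, check if 49 - x^2 is a perfect square.
x=0: 49 - 0 = 49, sqrt = 7 (valid)
x=7: 49 - 49 = 0, sqrt = 0 (valid)
Total integer solutions found: 4

4


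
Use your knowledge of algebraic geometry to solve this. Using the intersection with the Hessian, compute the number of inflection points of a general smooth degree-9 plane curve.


For a general smooth plane curve C of degree d, the inflection points are
the intersection of C with its Hessian curve, which has degree 3(d-2).
By Bezout, the total intersection number is d * 3(d-2) = 9 * 21 = 189.
For a general curve every flex is ordinary, so each contributes
multiplicity 1 to C·Hess(C), and the number of distinct inflection
points is 3d(d-2).
Inflection points = 3*9*(9-2) = 3*9*7 = 189

189


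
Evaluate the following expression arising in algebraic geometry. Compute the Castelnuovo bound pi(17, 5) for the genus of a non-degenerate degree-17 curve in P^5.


Castelnuovo's bound: write d - 1 = m(r-1) + epsilon with 0 <= epsilon < r-1.
d - 1 = 17 - 1 = 16
r - 1 = 5 - 1 = 4
16 = 4*4 + 0, so m = 4, epsilon = 0
pi(d, r) = m(m-1)(r-1)/2 + m*epsilon
= 4*3*4/2 + 4*0
= 48/2 + 0
= 24 + 0 = 24

24


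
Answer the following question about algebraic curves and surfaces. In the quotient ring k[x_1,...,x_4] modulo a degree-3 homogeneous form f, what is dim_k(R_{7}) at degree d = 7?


For R = k[x_1,...,x_n]/(f) with f homogeneous of degree e:
The Hilbert series is (1 - t^e)/(1 - t)^n.
So h(d) = C(d+n-1, n-1) - C(d-e+n-1, n-1) for d >= e.
With n=4, e=3, d=7:
C(7+4-1, 4-1) = C(10, 3) = 120
C(7-3+4-1, 4-1) = C(7, 3) = 35
h(7) = 120 - 35 = 85

85


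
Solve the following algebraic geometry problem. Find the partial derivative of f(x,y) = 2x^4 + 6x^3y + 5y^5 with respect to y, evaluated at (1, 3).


df/dy = 6*x^3 + 5*5*y^4
At (1,3): 6*1^3 + 5*5*3^4
= 6 + 2025
= 2031

2031


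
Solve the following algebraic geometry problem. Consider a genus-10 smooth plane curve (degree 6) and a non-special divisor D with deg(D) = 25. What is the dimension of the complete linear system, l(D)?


First, compute the genus of a smooth plane curve of degree 6:
g = (d-1)(d-2)/2 = (6-1)(6-2)/2 = 10
For a non-special divisor D (i.e., h^1(D) = 0), Riemann-Roch gives:
l(D) = deg(D) - g + 1
Since deg(D) = 25 >= 2g - 1 = 19, D is non-special.
l(D) = 25 - 10 + 1 = 16

16


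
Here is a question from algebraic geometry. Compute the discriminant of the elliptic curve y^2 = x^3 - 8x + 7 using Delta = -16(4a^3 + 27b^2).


Compute each component:
4a^3 = 4*(-8)^3 = 4*(-512) = -2048
27b^2 = 27*7^2 = 27*49 = 1323
4a^3 + 27b^2 = -2048 + 1323 = -725
Delta = -16*(-725) = 11600

11600


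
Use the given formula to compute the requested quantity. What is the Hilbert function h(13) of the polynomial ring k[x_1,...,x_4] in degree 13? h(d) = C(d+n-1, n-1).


The Hilbert function for the polynomial ring in 4 variables is:
h(d) = C(d+n-1, n-1)
h(13) = C(13+4-1, 4-1) = C(16, 3)
= 16! / (3! * 13!)
= 560

560
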